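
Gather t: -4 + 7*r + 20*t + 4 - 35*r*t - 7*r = t*(20 - 35*r)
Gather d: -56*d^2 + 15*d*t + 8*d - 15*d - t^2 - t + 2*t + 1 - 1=-56*d^2 + d*(15*t - 7) - t^2 + t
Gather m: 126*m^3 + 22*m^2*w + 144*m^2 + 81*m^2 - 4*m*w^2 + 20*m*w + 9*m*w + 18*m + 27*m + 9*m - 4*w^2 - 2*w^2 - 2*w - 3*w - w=126*m^3 + m^2*(22*w + 225) + m*(-4*w^2 + 29*w + 54) - 6*w^2 - 6*w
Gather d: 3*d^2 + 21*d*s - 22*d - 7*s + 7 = 3*d^2 + d*(21*s - 22) - 7*s + 7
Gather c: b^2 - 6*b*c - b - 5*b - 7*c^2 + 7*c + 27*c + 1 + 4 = b^2 - 6*b - 7*c^2 + c*(34 - 6*b) + 5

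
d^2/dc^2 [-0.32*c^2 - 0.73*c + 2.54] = -0.640000000000000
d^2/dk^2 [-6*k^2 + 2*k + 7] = -12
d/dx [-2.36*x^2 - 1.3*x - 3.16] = -4.72*x - 1.3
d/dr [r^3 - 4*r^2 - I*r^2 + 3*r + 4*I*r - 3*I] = 3*r^2 - 8*r - 2*I*r + 3 + 4*I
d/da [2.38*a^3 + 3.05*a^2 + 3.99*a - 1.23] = 7.14*a^2 + 6.1*a + 3.99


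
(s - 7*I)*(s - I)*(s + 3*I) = s^3 - 5*I*s^2 + 17*s - 21*I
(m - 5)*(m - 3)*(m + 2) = m^3 - 6*m^2 - m + 30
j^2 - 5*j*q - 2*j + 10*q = (j - 2)*(j - 5*q)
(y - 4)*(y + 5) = y^2 + y - 20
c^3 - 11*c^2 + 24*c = c*(c - 8)*(c - 3)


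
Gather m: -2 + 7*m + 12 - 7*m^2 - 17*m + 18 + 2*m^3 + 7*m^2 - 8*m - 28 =2*m^3 - 18*m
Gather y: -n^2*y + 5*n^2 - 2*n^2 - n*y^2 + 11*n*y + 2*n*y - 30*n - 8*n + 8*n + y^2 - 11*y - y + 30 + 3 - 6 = 3*n^2 - 30*n + y^2*(1 - n) + y*(-n^2 + 13*n - 12) + 27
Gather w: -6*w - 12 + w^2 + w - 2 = w^2 - 5*w - 14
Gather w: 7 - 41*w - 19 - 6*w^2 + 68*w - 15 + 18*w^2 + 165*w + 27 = 12*w^2 + 192*w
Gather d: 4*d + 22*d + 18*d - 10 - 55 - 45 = 44*d - 110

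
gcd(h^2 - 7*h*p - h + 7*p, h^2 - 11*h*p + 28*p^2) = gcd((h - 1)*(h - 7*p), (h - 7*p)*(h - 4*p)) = -h + 7*p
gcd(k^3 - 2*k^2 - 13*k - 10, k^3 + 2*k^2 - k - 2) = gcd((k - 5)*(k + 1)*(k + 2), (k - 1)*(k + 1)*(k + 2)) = k^2 + 3*k + 2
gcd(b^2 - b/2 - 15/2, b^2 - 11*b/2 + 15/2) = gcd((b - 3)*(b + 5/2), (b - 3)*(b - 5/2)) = b - 3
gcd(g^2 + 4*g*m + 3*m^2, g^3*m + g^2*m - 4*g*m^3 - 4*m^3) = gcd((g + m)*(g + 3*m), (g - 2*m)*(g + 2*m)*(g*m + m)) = 1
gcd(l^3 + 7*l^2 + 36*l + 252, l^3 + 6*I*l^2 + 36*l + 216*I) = l^2 + 36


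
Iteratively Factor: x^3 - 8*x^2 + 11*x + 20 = (x + 1)*(x^2 - 9*x + 20) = (x - 4)*(x + 1)*(x - 5)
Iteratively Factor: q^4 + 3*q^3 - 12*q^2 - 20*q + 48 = (q - 2)*(q^3 + 5*q^2 - 2*q - 24) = (q - 2)*(q + 3)*(q^2 + 2*q - 8) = (q - 2)^2*(q + 3)*(q + 4)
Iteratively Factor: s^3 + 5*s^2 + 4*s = (s + 4)*(s^2 + s) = (s + 1)*(s + 4)*(s)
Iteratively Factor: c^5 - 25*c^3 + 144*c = (c + 3)*(c^4 - 3*c^3 - 16*c^2 + 48*c) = (c - 3)*(c + 3)*(c^3 - 16*c) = (c - 3)*(c + 3)*(c + 4)*(c^2 - 4*c) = c*(c - 3)*(c + 3)*(c + 4)*(c - 4)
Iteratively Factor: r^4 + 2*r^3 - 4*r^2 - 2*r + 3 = (r + 1)*(r^3 + r^2 - 5*r + 3) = (r - 1)*(r + 1)*(r^2 + 2*r - 3) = (r - 1)*(r + 1)*(r + 3)*(r - 1)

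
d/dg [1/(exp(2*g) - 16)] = -2*exp(2*g)/(exp(2*g) - 16)^2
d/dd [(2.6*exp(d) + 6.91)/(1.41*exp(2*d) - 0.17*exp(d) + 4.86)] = (-3.666*exp(2*d) - 19.4862*exp(d) + 13.8107)*exp(d)/(1.9881*exp(4*d) - 0.4794*exp(3*d) + 13.7341*exp(2*d) - 1.6524*exp(d) + 23.6196)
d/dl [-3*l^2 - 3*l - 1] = -6*l - 3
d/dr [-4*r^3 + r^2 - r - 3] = -12*r^2 + 2*r - 1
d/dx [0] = 0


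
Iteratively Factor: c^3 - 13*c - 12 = (c - 4)*(c^2 + 4*c + 3) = (c - 4)*(c + 1)*(c + 3)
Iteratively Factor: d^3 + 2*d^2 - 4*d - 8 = (d + 2)*(d^2 - 4) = (d + 2)^2*(d - 2)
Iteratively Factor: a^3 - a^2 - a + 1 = (a - 1)*(a^2 - 1) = (a - 1)^2*(a + 1)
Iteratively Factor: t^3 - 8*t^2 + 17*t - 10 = (t - 5)*(t^2 - 3*t + 2) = (t - 5)*(t - 2)*(t - 1)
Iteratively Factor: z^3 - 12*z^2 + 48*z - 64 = (z - 4)*(z^2 - 8*z + 16) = (z - 4)^2*(z - 4)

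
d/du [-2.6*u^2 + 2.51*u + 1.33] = 2.51 - 5.2*u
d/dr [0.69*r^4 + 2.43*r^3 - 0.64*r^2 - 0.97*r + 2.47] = 2.76*r^3 + 7.29*r^2 - 1.28*r - 0.97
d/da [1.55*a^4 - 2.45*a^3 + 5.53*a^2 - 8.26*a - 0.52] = 6.2*a^3 - 7.35*a^2 + 11.06*a - 8.26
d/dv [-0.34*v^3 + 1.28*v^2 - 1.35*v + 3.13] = -1.02*v^2 + 2.56*v - 1.35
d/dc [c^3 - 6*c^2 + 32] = 3*c*(c - 4)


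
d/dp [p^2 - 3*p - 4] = 2*p - 3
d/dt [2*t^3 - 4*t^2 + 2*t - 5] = 6*t^2 - 8*t + 2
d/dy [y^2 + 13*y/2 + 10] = 2*y + 13/2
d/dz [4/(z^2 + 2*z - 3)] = 8*(-z - 1)/(z^2 + 2*z - 3)^2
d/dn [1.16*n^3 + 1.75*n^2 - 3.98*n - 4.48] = 3.48*n^2 + 3.5*n - 3.98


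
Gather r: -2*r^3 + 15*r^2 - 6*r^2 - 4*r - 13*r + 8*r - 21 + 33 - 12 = -2*r^3 + 9*r^2 - 9*r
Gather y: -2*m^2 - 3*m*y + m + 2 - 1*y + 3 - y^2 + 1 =-2*m^2 + m - y^2 + y*(-3*m - 1) + 6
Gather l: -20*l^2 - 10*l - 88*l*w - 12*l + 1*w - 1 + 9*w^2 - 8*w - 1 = -20*l^2 + l*(-88*w - 22) + 9*w^2 - 7*w - 2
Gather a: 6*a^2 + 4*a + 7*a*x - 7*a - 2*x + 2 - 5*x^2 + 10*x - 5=6*a^2 + a*(7*x - 3) - 5*x^2 + 8*x - 3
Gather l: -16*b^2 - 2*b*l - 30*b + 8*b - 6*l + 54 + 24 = -16*b^2 - 22*b + l*(-2*b - 6) + 78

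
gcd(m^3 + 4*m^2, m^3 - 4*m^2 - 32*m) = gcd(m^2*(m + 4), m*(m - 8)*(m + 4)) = m^2 + 4*m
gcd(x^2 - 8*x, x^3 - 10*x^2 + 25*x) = x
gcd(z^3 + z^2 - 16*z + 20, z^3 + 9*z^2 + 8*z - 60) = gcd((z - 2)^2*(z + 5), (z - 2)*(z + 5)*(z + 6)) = z^2 + 3*z - 10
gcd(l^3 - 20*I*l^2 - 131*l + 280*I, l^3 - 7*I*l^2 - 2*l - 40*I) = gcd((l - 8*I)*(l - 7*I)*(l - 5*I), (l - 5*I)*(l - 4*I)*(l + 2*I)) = l - 5*I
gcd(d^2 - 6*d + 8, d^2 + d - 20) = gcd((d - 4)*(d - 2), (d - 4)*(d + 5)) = d - 4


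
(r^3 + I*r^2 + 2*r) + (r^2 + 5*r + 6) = r^3 + r^2 + I*r^2 + 7*r + 6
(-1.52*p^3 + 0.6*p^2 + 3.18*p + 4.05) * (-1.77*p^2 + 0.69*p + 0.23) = 2.6904*p^5 - 2.1108*p^4 - 5.5642*p^3 - 4.8363*p^2 + 3.5259*p + 0.9315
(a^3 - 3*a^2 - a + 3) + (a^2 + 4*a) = a^3 - 2*a^2 + 3*a + 3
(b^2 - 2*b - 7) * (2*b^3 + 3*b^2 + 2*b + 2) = 2*b^5 - b^4 - 18*b^3 - 23*b^2 - 18*b - 14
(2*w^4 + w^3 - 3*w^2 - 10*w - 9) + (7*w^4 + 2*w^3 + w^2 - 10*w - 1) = 9*w^4 + 3*w^3 - 2*w^2 - 20*w - 10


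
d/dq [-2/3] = 0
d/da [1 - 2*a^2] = -4*a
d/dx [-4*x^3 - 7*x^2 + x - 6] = -12*x^2 - 14*x + 1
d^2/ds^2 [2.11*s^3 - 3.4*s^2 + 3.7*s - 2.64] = 12.66*s - 6.8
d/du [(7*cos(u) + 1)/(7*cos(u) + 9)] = -56*sin(u)/(7*cos(u) + 9)^2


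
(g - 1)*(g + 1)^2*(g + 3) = g^4 + 4*g^3 + 2*g^2 - 4*g - 3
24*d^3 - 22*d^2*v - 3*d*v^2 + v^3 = (-6*d + v)*(-d + v)*(4*d + v)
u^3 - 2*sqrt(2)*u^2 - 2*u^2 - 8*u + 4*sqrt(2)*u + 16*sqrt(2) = (u - 4)*(u + 2)*(u - 2*sqrt(2))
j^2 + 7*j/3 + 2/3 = (j + 1/3)*(j + 2)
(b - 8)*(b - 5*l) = b^2 - 5*b*l - 8*b + 40*l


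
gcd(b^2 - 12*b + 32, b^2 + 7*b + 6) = 1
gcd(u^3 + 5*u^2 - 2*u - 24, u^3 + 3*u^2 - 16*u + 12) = u - 2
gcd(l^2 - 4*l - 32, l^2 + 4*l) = l + 4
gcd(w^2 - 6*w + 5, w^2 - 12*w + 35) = w - 5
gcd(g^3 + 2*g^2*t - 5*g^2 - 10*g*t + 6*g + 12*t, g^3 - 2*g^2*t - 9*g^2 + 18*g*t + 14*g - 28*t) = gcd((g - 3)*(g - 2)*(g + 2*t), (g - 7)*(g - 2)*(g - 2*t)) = g - 2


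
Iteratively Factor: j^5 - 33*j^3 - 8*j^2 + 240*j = (j + 4)*(j^4 - 4*j^3 - 17*j^2 + 60*j) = (j - 5)*(j + 4)*(j^3 + j^2 - 12*j) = (j - 5)*(j + 4)^2*(j^2 - 3*j) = (j - 5)*(j - 3)*(j + 4)^2*(j)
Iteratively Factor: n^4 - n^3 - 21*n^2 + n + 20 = (n + 4)*(n^3 - 5*n^2 - n + 5) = (n - 1)*(n + 4)*(n^2 - 4*n - 5) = (n - 1)*(n + 1)*(n + 4)*(n - 5)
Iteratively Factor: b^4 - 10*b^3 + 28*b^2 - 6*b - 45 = (b - 3)*(b^3 - 7*b^2 + 7*b + 15) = (b - 5)*(b - 3)*(b^2 - 2*b - 3) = (b - 5)*(b - 3)*(b + 1)*(b - 3)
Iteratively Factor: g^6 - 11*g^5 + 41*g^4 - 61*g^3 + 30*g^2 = (g - 2)*(g^5 - 9*g^4 + 23*g^3 - 15*g^2) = (g - 5)*(g - 2)*(g^4 - 4*g^3 + 3*g^2) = g*(g - 5)*(g - 2)*(g^3 - 4*g^2 + 3*g) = g^2*(g - 5)*(g - 2)*(g^2 - 4*g + 3) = g^2*(g - 5)*(g - 2)*(g - 1)*(g - 3)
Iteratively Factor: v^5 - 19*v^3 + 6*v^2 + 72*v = (v - 3)*(v^4 + 3*v^3 - 10*v^2 - 24*v) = (v - 3)*(v + 2)*(v^3 + v^2 - 12*v) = v*(v - 3)*(v + 2)*(v^2 + v - 12) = v*(v - 3)^2*(v + 2)*(v + 4)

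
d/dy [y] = 1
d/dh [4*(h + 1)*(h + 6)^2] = 4*(h + 6)*(3*h + 8)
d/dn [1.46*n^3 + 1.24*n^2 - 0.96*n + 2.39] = 4.38*n^2 + 2.48*n - 0.96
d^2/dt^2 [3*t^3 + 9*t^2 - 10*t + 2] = 18*t + 18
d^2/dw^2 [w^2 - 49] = 2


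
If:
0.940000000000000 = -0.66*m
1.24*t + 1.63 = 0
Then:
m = -1.42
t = -1.31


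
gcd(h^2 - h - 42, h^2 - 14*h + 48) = 1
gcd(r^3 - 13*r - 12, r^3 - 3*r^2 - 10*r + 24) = r^2 - r - 12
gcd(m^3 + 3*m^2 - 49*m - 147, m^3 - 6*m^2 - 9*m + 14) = m - 7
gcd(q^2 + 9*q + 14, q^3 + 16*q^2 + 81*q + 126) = q + 7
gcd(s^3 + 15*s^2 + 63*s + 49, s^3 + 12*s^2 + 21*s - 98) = s^2 + 14*s + 49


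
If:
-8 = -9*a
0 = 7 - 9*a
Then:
No Solution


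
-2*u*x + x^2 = x*(-2*u + x)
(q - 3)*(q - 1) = q^2 - 4*q + 3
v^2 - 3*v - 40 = (v - 8)*(v + 5)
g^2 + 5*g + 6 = (g + 2)*(g + 3)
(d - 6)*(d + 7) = d^2 + d - 42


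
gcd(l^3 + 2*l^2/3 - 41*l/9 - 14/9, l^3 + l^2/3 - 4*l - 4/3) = l^2 - 5*l/3 - 2/3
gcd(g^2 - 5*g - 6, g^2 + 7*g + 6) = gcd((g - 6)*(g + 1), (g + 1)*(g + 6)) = g + 1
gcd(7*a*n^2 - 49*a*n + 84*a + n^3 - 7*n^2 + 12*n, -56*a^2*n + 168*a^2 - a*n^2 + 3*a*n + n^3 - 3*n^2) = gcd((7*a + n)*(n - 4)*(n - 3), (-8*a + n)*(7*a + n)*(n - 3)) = 7*a*n - 21*a + n^2 - 3*n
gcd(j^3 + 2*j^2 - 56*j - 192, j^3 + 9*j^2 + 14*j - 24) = j^2 + 10*j + 24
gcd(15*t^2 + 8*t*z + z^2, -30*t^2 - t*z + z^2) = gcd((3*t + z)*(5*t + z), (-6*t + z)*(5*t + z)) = 5*t + z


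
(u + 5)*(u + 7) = u^2 + 12*u + 35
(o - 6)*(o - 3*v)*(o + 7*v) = o^3 + 4*o^2*v - 6*o^2 - 21*o*v^2 - 24*o*v + 126*v^2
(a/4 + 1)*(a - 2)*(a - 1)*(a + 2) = a^4/4 + 3*a^3/4 - 2*a^2 - 3*a + 4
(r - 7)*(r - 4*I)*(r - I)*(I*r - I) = I*r^4 + 5*r^3 - 8*I*r^3 - 40*r^2 + 3*I*r^2 + 35*r + 32*I*r - 28*I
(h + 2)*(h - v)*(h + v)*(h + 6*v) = h^4 + 6*h^3*v + 2*h^3 - h^2*v^2 + 12*h^2*v - 6*h*v^3 - 2*h*v^2 - 12*v^3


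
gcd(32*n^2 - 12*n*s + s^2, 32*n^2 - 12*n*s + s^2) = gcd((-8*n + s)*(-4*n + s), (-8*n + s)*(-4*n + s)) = 32*n^2 - 12*n*s + s^2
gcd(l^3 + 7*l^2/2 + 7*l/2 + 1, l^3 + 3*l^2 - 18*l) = 1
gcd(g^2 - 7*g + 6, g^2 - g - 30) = g - 6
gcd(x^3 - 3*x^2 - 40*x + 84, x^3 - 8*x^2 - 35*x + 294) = x^2 - x - 42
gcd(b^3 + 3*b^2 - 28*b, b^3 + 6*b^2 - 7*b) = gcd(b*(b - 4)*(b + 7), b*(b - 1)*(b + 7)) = b^2 + 7*b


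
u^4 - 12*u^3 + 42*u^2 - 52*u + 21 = (u - 7)*(u - 3)*(u - 1)^2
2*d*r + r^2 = r*(2*d + r)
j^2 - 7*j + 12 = (j - 4)*(j - 3)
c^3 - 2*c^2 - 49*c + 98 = (c - 7)*(c - 2)*(c + 7)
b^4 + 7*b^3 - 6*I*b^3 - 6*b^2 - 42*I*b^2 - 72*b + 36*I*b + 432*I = (b - 3)*(b + 4)*(b + 6)*(b - 6*I)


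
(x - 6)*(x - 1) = x^2 - 7*x + 6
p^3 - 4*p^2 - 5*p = p*(p - 5)*(p + 1)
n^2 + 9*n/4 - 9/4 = (n - 3/4)*(n + 3)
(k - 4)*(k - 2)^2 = k^3 - 8*k^2 + 20*k - 16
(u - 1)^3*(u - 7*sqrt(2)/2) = u^4 - 7*sqrt(2)*u^3/2 - 3*u^3 + 3*u^2 + 21*sqrt(2)*u^2/2 - 21*sqrt(2)*u/2 - u + 7*sqrt(2)/2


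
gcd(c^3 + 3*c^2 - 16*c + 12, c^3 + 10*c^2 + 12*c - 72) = c^2 + 4*c - 12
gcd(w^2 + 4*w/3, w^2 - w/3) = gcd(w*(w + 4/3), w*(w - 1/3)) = w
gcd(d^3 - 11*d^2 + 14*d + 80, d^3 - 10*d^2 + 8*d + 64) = d^2 - 6*d - 16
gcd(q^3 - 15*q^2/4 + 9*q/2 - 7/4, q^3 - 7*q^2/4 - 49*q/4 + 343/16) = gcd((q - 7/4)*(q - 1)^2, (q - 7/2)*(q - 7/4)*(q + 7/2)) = q - 7/4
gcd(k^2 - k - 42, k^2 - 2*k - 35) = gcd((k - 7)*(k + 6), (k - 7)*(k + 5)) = k - 7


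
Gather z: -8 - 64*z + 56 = 48 - 64*z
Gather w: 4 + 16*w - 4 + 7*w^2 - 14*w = 7*w^2 + 2*w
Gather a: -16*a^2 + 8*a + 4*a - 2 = -16*a^2 + 12*a - 2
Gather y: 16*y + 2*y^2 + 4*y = 2*y^2 + 20*y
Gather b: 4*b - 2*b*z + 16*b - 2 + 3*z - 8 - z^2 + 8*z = b*(20 - 2*z) - z^2 + 11*z - 10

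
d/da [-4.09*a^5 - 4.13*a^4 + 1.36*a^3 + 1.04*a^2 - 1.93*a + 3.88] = -20.45*a^4 - 16.52*a^3 + 4.08*a^2 + 2.08*a - 1.93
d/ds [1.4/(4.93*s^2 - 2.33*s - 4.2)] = (3.262 - 13.804*s)/(-4.93*s^2 + 2.33*s + 4.2)^2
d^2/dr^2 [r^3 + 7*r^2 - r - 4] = 6*r + 14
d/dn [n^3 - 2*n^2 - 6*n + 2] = 3*n^2 - 4*n - 6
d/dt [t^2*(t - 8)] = t*(3*t - 16)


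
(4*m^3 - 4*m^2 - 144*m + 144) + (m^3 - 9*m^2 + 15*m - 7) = 5*m^3 - 13*m^2 - 129*m + 137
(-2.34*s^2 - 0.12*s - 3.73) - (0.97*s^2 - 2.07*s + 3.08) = -3.31*s^2 + 1.95*s - 6.81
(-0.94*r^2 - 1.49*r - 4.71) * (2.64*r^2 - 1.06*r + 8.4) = -2.4816*r^4 - 2.9372*r^3 - 18.751*r^2 - 7.5234*r - 39.564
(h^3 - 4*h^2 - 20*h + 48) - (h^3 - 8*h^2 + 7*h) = 4*h^2 - 27*h + 48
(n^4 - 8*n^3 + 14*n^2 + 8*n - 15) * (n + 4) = n^5 - 4*n^4 - 18*n^3 + 64*n^2 + 17*n - 60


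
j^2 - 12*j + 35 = (j - 7)*(j - 5)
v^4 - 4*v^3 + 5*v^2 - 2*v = v*(v - 2)*(v - 1)^2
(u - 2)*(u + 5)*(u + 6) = u^3 + 9*u^2 + 8*u - 60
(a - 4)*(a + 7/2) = a^2 - a/2 - 14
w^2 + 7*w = w*(w + 7)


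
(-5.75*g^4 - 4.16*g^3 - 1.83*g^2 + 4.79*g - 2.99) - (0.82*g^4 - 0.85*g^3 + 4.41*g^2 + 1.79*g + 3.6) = -6.57*g^4 - 3.31*g^3 - 6.24*g^2 + 3.0*g - 6.59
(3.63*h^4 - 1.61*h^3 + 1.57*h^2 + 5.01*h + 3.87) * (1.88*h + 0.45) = 6.8244*h^5 - 1.3933*h^4 + 2.2271*h^3 + 10.1253*h^2 + 9.5301*h + 1.7415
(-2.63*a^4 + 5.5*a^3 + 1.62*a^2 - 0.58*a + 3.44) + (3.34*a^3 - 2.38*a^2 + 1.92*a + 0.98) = -2.63*a^4 + 8.84*a^3 - 0.76*a^2 + 1.34*a + 4.42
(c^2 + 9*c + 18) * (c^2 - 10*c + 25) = c^4 - c^3 - 47*c^2 + 45*c + 450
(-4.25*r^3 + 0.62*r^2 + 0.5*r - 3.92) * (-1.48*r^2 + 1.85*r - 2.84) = 6.29*r^5 - 8.7801*r^4 + 12.477*r^3 + 4.9658*r^2 - 8.672*r + 11.1328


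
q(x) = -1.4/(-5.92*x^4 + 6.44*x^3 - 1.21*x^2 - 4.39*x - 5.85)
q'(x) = -1.4*(23.68*x^3 - 19.32*x^2 + 2.42*x + 4.39)/(-5.92*x^4 + 6.44*x^3 - 1.21*x^2 - 4.39*x - 5.85)^2 = (-33.152*x^3 + 27.048*x^2 - 3.388*x - 6.146)/(5.92*x^4 - 6.44*x^3 + 1.21*x^2 + 4.39*x + 5.85)^2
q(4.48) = 0.00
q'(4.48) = -0.00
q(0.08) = 0.23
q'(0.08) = -0.16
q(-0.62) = 0.23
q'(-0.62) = 0.40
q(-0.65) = 0.22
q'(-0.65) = 0.41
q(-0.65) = 0.22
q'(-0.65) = 0.41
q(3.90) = 0.00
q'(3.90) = -0.00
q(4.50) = 0.00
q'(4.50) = -0.00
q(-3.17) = 0.00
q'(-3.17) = 0.00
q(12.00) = 0.00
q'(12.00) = -0.00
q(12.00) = 0.00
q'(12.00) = -0.00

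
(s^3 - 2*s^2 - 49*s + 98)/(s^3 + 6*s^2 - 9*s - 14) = (s - 7)/(s + 1)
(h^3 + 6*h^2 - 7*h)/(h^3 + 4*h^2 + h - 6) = h*(h + 7)/(h^2 + 5*h + 6)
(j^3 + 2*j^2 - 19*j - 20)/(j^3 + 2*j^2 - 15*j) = (j^2 - 3*j - 4)/(j*(j - 3))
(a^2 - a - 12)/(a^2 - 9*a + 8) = (a^2 - a - 12)/(a^2 - 9*a + 8)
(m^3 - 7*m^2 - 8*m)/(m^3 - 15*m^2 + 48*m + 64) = m/(m - 8)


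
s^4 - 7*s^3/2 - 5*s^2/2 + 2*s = s*(s - 4)*(s - 1/2)*(s + 1)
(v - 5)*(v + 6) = v^2 + v - 30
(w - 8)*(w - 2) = w^2 - 10*w + 16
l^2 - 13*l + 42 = (l - 7)*(l - 6)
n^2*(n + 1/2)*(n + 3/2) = n^4 + 2*n^3 + 3*n^2/4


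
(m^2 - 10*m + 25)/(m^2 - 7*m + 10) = (m - 5)/(m - 2)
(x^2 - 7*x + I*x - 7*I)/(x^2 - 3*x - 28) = (x + I)/(x + 4)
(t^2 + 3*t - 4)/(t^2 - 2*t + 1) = (t + 4)/(t - 1)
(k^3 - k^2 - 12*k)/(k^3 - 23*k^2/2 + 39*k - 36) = 2*k*(k + 3)/(2*k^2 - 15*k + 18)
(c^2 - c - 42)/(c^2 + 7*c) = (c^2 - c - 42)/(c*(c + 7))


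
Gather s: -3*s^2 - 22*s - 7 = -3*s^2 - 22*s - 7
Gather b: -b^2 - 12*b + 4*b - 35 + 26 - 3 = -b^2 - 8*b - 12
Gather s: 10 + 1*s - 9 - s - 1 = 0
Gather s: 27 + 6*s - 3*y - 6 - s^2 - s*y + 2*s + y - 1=-s^2 + s*(8 - y) - 2*y + 20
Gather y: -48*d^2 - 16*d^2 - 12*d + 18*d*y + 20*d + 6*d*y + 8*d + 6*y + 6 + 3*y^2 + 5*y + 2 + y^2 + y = -64*d^2 + 16*d + 4*y^2 + y*(24*d + 12) + 8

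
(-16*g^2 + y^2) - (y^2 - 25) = 25 - 16*g^2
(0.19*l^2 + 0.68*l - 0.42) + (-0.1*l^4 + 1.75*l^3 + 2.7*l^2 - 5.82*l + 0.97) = -0.1*l^4 + 1.75*l^3 + 2.89*l^2 - 5.14*l + 0.55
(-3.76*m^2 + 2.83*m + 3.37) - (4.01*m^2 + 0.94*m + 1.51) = -7.77*m^2 + 1.89*m + 1.86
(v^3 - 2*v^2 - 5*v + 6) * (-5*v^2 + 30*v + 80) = -5*v^5 + 40*v^4 + 45*v^3 - 340*v^2 - 220*v + 480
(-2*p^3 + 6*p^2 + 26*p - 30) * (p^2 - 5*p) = -2*p^5 + 16*p^4 - 4*p^3 - 160*p^2 + 150*p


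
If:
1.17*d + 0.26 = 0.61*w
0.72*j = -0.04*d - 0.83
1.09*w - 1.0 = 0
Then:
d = 0.26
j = -1.17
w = 0.92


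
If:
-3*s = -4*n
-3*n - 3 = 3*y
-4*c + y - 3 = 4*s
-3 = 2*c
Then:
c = -3/2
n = 6/19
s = 8/19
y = -25/19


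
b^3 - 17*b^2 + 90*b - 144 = (b - 8)*(b - 6)*(b - 3)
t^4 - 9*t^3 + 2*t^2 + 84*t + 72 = (t - 6)^2*(t + 1)*(t + 2)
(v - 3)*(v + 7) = v^2 + 4*v - 21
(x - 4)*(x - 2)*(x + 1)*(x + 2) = x^4 - 3*x^3 - 8*x^2 + 12*x + 16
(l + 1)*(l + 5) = l^2 + 6*l + 5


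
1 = 1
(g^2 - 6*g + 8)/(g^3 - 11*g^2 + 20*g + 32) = (g - 2)/(g^2 - 7*g - 8)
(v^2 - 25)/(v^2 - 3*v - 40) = (v - 5)/(v - 8)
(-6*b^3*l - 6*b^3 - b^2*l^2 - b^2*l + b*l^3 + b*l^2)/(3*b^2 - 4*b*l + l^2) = b*(-2*b*l - 2*b - l^2 - l)/(b - l)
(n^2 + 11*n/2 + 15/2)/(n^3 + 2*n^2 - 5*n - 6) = (n + 5/2)/(n^2 - n - 2)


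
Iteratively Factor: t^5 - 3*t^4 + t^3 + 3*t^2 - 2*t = (t)*(t^4 - 3*t^3 + t^2 + 3*t - 2) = t*(t - 2)*(t^3 - t^2 - t + 1) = t*(t - 2)*(t + 1)*(t^2 - 2*t + 1) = t*(t - 2)*(t - 1)*(t + 1)*(t - 1)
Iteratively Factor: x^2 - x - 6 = (x + 2)*(x - 3)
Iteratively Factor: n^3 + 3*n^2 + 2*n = (n + 1)*(n^2 + 2*n) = (n + 1)*(n + 2)*(n)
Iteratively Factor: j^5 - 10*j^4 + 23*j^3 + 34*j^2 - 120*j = (j - 3)*(j^4 - 7*j^3 + 2*j^2 + 40*j) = (j - 3)*(j + 2)*(j^3 - 9*j^2 + 20*j) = (j - 4)*(j - 3)*(j + 2)*(j^2 - 5*j) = j*(j - 4)*(j - 3)*(j + 2)*(j - 5)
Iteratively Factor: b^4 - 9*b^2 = (b - 3)*(b^3 + 3*b^2) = (b - 3)*(b + 3)*(b^2) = b*(b - 3)*(b + 3)*(b)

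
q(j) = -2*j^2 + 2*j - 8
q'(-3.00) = 14.00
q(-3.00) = -32.00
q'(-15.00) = 62.00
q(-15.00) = -488.00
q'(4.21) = -14.84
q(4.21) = -35.03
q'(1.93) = -5.72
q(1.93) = -11.59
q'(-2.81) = 13.24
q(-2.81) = -29.41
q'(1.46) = -3.84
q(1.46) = -9.34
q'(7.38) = -27.52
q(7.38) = -102.17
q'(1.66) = -4.64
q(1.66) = -10.19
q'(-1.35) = 7.40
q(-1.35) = -14.34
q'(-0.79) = 5.16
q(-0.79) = -10.83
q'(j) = 2 - 4*j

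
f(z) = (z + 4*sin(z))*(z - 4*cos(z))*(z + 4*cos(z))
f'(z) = (1 - 4*sin(z))*(z + 4*sin(z))*(z - 4*cos(z)) + (z + 4*sin(z))*(z + 4*cos(z))*(4*sin(z) + 1) + (z - 4*cos(z))*(z + 4*cos(z))*(4*cos(z) + 1)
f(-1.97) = -8.28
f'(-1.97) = -43.34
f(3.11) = -20.43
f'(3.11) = 35.78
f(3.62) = 0.88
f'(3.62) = 34.87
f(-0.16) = 12.41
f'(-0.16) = -72.78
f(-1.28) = -1.65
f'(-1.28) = 58.71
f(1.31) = 3.38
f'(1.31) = 56.14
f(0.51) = -29.37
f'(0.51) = -17.48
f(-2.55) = 21.62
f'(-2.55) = -35.95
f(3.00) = -23.82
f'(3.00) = 25.23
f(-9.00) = -721.09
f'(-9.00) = -115.36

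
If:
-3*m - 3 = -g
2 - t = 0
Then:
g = 3*m + 3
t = 2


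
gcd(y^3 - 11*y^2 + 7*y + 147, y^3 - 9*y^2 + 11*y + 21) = y - 7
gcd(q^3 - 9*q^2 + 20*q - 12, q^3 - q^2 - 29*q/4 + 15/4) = 1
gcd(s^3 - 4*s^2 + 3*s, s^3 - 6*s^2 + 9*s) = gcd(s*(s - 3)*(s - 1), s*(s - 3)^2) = s^2 - 3*s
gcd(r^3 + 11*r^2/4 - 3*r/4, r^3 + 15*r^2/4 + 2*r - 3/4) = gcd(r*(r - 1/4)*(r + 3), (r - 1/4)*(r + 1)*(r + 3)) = r^2 + 11*r/4 - 3/4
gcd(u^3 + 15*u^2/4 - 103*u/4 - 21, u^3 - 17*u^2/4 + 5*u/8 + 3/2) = u - 4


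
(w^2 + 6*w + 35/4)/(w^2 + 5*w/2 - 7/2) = (w + 5/2)/(w - 1)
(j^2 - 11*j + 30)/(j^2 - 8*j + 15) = (j - 6)/(j - 3)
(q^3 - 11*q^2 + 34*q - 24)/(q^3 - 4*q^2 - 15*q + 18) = (q - 4)/(q + 3)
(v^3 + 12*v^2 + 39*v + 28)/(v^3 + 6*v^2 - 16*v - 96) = (v^2 + 8*v + 7)/(v^2 + 2*v - 24)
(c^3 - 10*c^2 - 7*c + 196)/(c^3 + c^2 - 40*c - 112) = (c - 7)/(c + 4)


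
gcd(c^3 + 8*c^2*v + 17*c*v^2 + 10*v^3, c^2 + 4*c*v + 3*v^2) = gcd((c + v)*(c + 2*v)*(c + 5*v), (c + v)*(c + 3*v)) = c + v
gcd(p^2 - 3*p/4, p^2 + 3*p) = p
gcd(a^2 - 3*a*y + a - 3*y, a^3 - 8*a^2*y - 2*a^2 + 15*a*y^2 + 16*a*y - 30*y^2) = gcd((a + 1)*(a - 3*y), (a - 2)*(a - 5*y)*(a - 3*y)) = -a + 3*y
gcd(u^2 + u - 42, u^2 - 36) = u - 6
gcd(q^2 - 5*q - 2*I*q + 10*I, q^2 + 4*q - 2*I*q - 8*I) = q - 2*I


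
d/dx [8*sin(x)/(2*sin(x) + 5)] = 40*cos(x)/(2*sin(x) + 5)^2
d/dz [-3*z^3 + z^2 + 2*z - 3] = -9*z^2 + 2*z + 2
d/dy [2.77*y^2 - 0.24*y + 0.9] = 5.54*y - 0.24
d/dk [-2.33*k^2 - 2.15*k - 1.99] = -4.66*k - 2.15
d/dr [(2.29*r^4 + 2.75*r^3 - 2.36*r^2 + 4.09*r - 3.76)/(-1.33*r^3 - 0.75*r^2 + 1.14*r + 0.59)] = (-3.0457*r^6 - 3.435*r^5 + 2.6305*r^4 + 22.5538*r^3 - 9.7578*r^2 - 8.4248*r + 6.6995)/(1.7689*r^6 + 1.995*r^5 - 2.4699*r^4 - 3.2794*r^3 + 0.4146*r^2 + 1.3452*r + 0.3481)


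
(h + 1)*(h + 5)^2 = h^3 + 11*h^2 + 35*h + 25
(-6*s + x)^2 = 36*s^2 - 12*s*x + x^2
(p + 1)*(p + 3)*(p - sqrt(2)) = p^3 - sqrt(2)*p^2 + 4*p^2 - 4*sqrt(2)*p + 3*p - 3*sqrt(2)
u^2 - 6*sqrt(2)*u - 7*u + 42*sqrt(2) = (u - 7)*(u - 6*sqrt(2))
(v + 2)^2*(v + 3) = v^3 + 7*v^2 + 16*v + 12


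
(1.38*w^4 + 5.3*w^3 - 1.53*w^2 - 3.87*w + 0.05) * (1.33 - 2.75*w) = -3.795*w^5 - 12.7396*w^4 + 11.2565*w^3 + 8.6076*w^2 - 5.2846*w + 0.0665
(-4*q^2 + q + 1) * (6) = -24*q^2 + 6*q + 6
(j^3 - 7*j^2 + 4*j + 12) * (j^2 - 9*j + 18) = j^5 - 16*j^4 + 85*j^3 - 150*j^2 - 36*j + 216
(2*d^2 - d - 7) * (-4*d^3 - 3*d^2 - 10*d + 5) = -8*d^5 - 2*d^4 + 11*d^3 + 41*d^2 + 65*d - 35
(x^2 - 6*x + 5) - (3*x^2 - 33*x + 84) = -2*x^2 + 27*x - 79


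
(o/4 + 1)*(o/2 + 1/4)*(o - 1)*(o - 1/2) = o^4/8 + 3*o^3/8 - 17*o^2/32 - 3*o/32 + 1/8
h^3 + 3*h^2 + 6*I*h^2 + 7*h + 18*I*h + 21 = (h + 3)*(h - I)*(h + 7*I)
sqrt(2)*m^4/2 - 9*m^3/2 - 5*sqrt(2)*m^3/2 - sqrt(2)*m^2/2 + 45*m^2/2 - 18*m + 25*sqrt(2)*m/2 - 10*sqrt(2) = (m - 4)*(m - 1)*(m - 5*sqrt(2))*(sqrt(2)*m/2 + 1/2)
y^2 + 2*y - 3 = (y - 1)*(y + 3)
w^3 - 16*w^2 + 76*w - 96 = (w - 8)*(w - 6)*(w - 2)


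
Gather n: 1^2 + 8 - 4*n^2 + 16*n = -4*n^2 + 16*n + 9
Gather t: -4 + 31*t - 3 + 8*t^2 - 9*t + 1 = 8*t^2 + 22*t - 6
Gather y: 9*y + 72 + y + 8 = 10*y + 80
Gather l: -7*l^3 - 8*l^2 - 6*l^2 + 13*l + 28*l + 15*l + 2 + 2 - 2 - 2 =-7*l^3 - 14*l^2 + 56*l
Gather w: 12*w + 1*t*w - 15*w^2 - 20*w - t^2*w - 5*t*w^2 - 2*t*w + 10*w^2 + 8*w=w^2*(-5*t - 5) + w*(-t^2 - t)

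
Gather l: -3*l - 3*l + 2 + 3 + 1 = 6 - 6*l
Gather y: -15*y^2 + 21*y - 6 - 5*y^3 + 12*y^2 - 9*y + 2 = -5*y^3 - 3*y^2 + 12*y - 4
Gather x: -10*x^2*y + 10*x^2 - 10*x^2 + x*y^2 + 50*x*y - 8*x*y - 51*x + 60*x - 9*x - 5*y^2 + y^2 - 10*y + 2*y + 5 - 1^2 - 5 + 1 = -10*x^2*y + x*(y^2 + 42*y) - 4*y^2 - 8*y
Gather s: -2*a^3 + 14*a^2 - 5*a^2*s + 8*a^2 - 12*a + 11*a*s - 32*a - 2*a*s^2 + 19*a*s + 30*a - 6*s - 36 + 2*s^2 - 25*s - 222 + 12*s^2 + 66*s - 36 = -2*a^3 + 22*a^2 - 14*a + s^2*(14 - 2*a) + s*(-5*a^2 + 30*a + 35) - 294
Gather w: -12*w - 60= -12*w - 60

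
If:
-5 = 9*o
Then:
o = -5/9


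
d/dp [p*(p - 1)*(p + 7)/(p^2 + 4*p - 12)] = (p^4 + 8*p^3 - 5*p^2 - 144*p + 84)/(p^4 + 8*p^3 - 8*p^2 - 96*p + 144)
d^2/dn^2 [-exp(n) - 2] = -exp(n)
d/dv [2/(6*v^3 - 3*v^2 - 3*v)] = 2*(-6*v^2 + 2*v + 1)/(3*v^2*(-2*v^2 + v + 1)^2)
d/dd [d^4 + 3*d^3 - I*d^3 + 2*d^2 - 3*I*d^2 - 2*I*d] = 4*d^3 + d^2*(9 - 3*I) + d*(4 - 6*I) - 2*I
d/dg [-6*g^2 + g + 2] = 1 - 12*g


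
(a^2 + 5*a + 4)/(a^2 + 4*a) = (a + 1)/a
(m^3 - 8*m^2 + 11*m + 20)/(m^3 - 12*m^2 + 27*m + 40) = (m - 4)/(m - 8)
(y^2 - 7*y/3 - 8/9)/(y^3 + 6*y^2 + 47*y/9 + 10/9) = (3*y - 8)/(3*y^2 + 17*y + 10)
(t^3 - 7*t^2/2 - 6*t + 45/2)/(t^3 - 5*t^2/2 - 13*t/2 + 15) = (t - 3)/(t - 2)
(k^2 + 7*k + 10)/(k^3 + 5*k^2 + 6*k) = (k + 5)/(k*(k + 3))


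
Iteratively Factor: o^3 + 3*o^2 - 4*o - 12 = (o + 2)*(o^2 + o - 6) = (o - 2)*(o + 2)*(o + 3)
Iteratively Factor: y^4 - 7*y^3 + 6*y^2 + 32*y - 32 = (y - 4)*(y^3 - 3*y^2 - 6*y + 8) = (y - 4)*(y - 1)*(y^2 - 2*y - 8) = (y - 4)*(y - 1)*(y + 2)*(y - 4)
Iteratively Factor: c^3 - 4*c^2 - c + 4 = (c - 1)*(c^2 - 3*c - 4) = (c - 4)*(c - 1)*(c + 1)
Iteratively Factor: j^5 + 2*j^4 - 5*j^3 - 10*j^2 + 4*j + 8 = (j + 2)*(j^4 - 5*j^2 + 4) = (j - 2)*(j + 2)*(j^3 + 2*j^2 - j - 2) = (j - 2)*(j + 1)*(j + 2)*(j^2 + j - 2) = (j - 2)*(j - 1)*(j + 1)*(j + 2)*(j + 2)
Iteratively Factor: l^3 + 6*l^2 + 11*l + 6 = (l + 2)*(l^2 + 4*l + 3) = (l + 2)*(l + 3)*(l + 1)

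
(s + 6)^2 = s^2 + 12*s + 36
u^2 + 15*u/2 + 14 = (u + 7/2)*(u + 4)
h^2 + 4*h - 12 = (h - 2)*(h + 6)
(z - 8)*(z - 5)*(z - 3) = z^3 - 16*z^2 + 79*z - 120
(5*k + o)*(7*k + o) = 35*k^2 + 12*k*o + o^2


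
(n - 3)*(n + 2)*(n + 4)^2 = n^4 + 7*n^3 + 2*n^2 - 64*n - 96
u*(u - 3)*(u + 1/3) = u^3 - 8*u^2/3 - u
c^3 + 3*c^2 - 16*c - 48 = (c - 4)*(c + 3)*(c + 4)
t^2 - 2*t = t*(t - 2)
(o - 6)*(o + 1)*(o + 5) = o^3 - 31*o - 30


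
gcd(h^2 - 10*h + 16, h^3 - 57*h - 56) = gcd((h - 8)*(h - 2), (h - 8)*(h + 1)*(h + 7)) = h - 8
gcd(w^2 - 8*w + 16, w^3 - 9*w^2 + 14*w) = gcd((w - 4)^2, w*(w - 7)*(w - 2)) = 1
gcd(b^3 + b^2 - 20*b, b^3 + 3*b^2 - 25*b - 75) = b + 5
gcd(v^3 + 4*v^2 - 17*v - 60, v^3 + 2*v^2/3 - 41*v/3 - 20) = v^2 - v - 12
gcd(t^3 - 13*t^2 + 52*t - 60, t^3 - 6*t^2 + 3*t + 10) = t^2 - 7*t + 10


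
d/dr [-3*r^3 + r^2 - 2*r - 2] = -9*r^2 + 2*r - 2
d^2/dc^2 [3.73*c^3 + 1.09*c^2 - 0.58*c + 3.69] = 22.38*c + 2.18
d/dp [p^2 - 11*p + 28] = 2*p - 11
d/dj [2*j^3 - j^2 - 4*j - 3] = 6*j^2 - 2*j - 4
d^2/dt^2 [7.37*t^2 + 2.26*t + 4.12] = 14.7400000000000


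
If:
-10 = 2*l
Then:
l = -5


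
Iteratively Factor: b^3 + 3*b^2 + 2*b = (b)*(b^2 + 3*b + 2) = b*(b + 1)*(b + 2)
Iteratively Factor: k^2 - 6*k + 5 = (k - 5)*(k - 1)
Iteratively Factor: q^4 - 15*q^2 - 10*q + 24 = (q - 4)*(q^3 + 4*q^2 + q - 6) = (q - 4)*(q + 2)*(q^2 + 2*q - 3) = (q - 4)*(q + 2)*(q + 3)*(q - 1)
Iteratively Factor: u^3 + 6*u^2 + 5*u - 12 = (u - 1)*(u^2 + 7*u + 12) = (u - 1)*(u + 4)*(u + 3)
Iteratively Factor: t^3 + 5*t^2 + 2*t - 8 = (t + 2)*(t^2 + 3*t - 4) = (t + 2)*(t + 4)*(t - 1)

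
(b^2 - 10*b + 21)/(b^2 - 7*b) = (b - 3)/b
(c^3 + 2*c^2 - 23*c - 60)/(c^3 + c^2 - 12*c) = (c^2 - 2*c - 15)/(c*(c - 3))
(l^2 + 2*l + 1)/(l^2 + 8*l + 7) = (l + 1)/(l + 7)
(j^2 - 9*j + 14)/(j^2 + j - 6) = (j - 7)/(j + 3)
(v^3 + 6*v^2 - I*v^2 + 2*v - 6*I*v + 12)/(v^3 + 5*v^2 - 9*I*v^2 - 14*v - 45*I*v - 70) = (v^2 + v*(6 + I) + 6*I)/(v^2 + v*(5 - 7*I) - 35*I)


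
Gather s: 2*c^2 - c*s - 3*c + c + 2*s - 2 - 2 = 2*c^2 - 2*c + s*(2 - c) - 4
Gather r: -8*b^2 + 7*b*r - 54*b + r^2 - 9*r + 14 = -8*b^2 - 54*b + r^2 + r*(7*b - 9) + 14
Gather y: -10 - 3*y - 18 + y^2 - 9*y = y^2 - 12*y - 28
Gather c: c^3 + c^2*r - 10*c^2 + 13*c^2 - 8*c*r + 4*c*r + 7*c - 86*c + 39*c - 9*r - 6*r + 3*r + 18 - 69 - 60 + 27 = c^3 + c^2*(r + 3) + c*(-4*r - 40) - 12*r - 84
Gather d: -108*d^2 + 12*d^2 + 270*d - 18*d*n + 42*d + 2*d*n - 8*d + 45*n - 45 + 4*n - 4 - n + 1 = -96*d^2 + d*(304 - 16*n) + 48*n - 48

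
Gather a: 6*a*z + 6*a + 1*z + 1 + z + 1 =a*(6*z + 6) + 2*z + 2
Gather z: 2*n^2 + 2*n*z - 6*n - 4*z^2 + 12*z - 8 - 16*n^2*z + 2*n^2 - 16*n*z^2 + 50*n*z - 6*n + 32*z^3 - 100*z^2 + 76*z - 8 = 4*n^2 - 12*n + 32*z^3 + z^2*(-16*n - 104) + z*(-16*n^2 + 52*n + 88) - 16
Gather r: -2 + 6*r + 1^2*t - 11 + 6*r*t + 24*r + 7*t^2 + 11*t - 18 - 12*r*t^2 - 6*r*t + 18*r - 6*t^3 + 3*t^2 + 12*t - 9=r*(48 - 12*t^2) - 6*t^3 + 10*t^2 + 24*t - 40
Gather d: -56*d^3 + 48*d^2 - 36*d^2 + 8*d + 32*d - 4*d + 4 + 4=-56*d^3 + 12*d^2 + 36*d + 8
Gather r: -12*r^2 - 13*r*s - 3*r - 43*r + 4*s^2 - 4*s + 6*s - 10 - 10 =-12*r^2 + r*(-13*s - 46) + 4*s^2 + 2*s - 20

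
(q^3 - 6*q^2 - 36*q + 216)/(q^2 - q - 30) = (q^2 - 36)/(q + 5)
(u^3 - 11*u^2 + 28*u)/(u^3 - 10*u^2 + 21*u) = (u - 4)/(u - 3)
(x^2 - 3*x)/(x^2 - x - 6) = x/(x + 2)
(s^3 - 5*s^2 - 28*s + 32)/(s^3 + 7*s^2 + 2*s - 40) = (s^2 - 9*s + 8)/(s^2 + 3*s - 10)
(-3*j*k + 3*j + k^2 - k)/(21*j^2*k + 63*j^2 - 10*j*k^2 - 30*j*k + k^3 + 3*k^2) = (1 - k)/(7*j*k + 21*j - k^2 - 3*k)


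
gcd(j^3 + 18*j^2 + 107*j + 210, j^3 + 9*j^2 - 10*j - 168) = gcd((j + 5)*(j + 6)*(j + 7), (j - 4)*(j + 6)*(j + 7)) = j^2 + 13*j + 42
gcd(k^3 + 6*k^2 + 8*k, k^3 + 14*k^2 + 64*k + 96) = k + 4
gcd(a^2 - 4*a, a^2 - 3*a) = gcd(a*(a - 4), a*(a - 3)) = a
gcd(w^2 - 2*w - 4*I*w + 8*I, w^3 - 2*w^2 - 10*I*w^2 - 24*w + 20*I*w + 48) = w^2 + w*(-2 - 4*I) + 8*I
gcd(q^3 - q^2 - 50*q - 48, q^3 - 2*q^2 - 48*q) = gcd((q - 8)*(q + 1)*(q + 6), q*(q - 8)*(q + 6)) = q^2 - 2*q - 48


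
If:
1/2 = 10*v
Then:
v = 1/20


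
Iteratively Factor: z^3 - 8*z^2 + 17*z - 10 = (z - 2)*(z^2 - 6*z + 5) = (z - 5)*(z - 2)*(z - 1)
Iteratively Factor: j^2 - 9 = (j - 3)*(j + 3)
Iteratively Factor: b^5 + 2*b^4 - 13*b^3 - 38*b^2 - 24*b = (b + 1)*(b^4 + b^3 - 14*b^2 - 24*b) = b*(b + 1)*(b^3 + b^2 - 14*b - 24) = b*(b + 1)*(b + 3)*(b^2 - 2*b - 8) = b*(b - 4)*(b + 1)*(b + 3)*(b + 2)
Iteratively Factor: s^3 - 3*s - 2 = (s - 2)*(s^2 + 2*s + 1) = (s - 2)*(s + 1)*(s + 1)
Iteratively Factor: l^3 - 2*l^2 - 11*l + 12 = (l - 4)*(l^2 + 2*l - 3) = (l - 4)*(l - 1)*(l + 3)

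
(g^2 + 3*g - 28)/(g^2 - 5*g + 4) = (g + 7)/(g - 1)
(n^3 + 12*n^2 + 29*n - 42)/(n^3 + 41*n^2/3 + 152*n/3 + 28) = 3*(n - 1)/(3*n + 2)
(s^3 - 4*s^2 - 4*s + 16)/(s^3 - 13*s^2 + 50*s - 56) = (s + 2)/(s - 7)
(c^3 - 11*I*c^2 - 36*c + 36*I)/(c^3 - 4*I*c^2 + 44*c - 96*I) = (c^2 - 9*I*c - 18)/(c^2 - 2*I*c + 48)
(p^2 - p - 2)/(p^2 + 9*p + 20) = (p^2 - p - 2)/(p^2 + 9*p + 20)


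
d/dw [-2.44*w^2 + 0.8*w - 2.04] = 0.8 - 4.88*w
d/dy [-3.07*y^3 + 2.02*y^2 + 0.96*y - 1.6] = -9.21*y^2 + 4.04*y + 0.96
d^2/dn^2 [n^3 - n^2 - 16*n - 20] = 6*n - 2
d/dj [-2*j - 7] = -2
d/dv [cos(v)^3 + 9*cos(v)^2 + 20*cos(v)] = (3*sin(v)^2 - 18*cos(v) - 23)*sin(v)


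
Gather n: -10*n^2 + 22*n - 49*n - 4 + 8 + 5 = -10*n^2 - 27*n + 9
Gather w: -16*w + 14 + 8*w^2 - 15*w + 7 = 8*w^2 - 31*w + 21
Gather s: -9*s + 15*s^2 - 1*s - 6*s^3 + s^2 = -6*s^3 + 16*s^2 - 10*s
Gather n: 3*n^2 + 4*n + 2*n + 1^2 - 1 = 3*n^2 + 6*n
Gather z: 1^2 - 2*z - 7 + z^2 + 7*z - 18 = z^2 + 5*z - 24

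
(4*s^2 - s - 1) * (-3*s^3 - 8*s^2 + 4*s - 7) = -12*s^5 - 29*s^4 + 27*s^3 - 24*s^2 + 3*s + 7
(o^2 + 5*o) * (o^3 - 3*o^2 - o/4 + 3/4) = o^5 + 2*o^4 - 61*o^3/4 - o^2/2 + 15*o/4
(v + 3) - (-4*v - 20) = 5*v + 23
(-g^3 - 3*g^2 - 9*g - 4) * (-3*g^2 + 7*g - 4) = 3*g^5 + 2*g^4 + 10*g^3 - 39*g^2 + 8*g + 16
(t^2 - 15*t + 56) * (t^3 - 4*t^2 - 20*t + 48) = t^5 - 19*t^4 + 96*t^3 + 124*t^2 - 1840*t + 2688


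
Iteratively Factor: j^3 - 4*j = (j)*(j^2 - 4) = j*(j - 2)*(j + 2)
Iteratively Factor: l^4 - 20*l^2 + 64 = (l - 4)*(l^3 + 4*l^2 - 4*l - 16) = (l - 4)*(l + 4)*(l^2 - 4) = (l - 4)*(l + 2)*(l + 4)*(l - 2)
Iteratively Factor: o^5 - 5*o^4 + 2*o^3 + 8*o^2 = (o)*(o^4 - 5*o^3 + 2*o^2 + 8*o) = o*(o + 1)*(o^3 - 6*o^2 + 8*o) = o*(o - 2)*(o + 1)*(o^2 - 4*o) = o^2*(o - 2)*(o + 1)*(o - 4)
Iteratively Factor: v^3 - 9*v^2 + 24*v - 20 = (v - 2)*(v^2 - 7*v + 10) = (v - 5)*(v - 2)*(v - 2)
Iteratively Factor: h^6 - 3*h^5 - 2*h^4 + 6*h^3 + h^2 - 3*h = (h - 3)*(h^5 - 2*h^3 + h) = h*(h - 3)*(h^4 - 2*h^2 + 1) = h*(h - 3)*(h - 1)*(h^3 + h^2 - h - 1) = h*(h - 3)*(h - 1)*(h + 1)*(h^2 - 1) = h*(h - 3)*(h - 1)^2*(h + 1)*(h + 1)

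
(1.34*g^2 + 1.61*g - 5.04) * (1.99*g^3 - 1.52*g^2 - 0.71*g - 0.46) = 2.6666*g^5 + 1.1671*g^4 - 13.4282*g^3 + 5.9013*g^2 + 2.8378*g + 2.3184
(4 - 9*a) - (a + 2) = 2 - 10*a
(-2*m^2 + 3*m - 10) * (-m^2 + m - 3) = 2*m^4 - 5*m^3 + 19*m^2 - 19*m + 30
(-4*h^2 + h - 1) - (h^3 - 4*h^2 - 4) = -h^3 + h + 3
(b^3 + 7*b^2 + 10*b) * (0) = 0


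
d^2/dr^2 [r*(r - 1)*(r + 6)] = 6*r + 10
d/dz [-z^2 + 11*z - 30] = 11 - 2*z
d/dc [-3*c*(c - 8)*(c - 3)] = -9*c^2 + 66*c - 72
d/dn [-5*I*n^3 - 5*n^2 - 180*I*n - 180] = -15*I*n^2 - 10*n - 180*I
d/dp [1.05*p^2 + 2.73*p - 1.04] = 2.1*p + 2.73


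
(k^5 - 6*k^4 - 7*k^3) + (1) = k^5 - 6*k^4 - 7*k^3 + 1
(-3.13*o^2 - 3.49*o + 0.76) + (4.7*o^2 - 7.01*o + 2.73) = 1.57*o^2 - 10.5*o + 3.49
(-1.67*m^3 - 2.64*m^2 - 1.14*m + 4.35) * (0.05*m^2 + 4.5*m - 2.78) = -0.0835*m^5 - 7.647*m^4 - 7.2944*m^3 + 2.4267*m^2 + 22.7442*m - 12.093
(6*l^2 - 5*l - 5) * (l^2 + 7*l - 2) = 6*l^4 + 37*l^3 - 52*l^2 - 25*l + 10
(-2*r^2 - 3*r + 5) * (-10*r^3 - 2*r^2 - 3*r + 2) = 20*r^5 + 34*r^4 - 38*r^3 - 5*r^2 - 21*r + 10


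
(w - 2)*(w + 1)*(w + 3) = w^3 + 2*w^2 - 5*w - 6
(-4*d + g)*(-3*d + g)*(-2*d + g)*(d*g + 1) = -24*d^4*g + 26*d^3*g^2 - 24*d^3 - 9*d^2*g^3 + 26*d^2*g + d*g^4 - 9*d*g^2 + g^3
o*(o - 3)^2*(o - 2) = o^4 - 8*o^3 + 21*o^2 - 18*o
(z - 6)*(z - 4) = z^2 - 10*z + 24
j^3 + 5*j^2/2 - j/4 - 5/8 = (j - 1/2)*(j + 1/2)*(j + 5/2)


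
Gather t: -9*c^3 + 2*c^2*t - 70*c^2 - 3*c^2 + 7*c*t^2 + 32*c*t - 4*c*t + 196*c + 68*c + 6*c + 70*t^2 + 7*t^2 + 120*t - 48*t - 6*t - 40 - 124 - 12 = -9*c^3 - 73*c^2 + 270*c + t^2*(7*c + 77) + t*(2*c^2 + 28*c + 66) - 176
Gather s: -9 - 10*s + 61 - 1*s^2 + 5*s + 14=-s^2 - 5*s + 66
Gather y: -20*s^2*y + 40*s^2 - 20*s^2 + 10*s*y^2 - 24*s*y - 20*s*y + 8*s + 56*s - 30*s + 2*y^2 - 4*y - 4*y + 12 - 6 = 20*s^2 + 34*s + y^2*(10*s + 2) + y*(-20*s^2 - 44*s - 8) + 6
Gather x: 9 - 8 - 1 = 0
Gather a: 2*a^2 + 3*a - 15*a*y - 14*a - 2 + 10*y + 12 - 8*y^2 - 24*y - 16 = 2*a^2 + a*(-15*y - 11) - 8*y^2 - 14*y - 6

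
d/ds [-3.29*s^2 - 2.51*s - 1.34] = -6.58*s - 2.51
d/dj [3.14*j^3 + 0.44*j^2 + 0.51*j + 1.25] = 9.42*j^2 + 0.88*j + 0.51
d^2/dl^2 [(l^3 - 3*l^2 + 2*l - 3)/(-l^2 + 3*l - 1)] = 2*(-l^3 + 9*l^2 - 24*l + 21)/(l^6 - 9*l^5 + 30*l^4 - 45*l^3 + 30*l^2 - 9*l + 1)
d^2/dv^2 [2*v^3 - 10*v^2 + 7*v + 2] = 12*v - 20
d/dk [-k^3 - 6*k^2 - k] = -3*k^2 - 12*k - 1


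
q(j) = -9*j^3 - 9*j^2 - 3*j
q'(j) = -27*j^2 - 18*j - 3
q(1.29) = -38.17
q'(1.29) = -71.15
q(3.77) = -621.47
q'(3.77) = -454.61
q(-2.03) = 44.29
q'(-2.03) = -77.72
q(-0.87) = 1.72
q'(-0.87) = -7.78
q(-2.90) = 152.51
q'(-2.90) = -177.87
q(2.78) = -271.26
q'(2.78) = -261.71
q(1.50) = -55.12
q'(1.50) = -90.75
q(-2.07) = 47.47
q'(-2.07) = -81.43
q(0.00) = 0.00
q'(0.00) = -3.00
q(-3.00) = 171.00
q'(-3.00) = -192.00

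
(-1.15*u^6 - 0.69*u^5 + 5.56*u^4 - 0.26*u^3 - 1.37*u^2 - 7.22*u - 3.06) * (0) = 0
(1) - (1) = 0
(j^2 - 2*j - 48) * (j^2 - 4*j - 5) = j^4 - 6*j^3 - 45*j^2 + 202*j + 240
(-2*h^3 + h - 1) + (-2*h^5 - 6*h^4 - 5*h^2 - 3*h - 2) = -2*h^5 - 6*h^4 - 2*h^3 - 5*h^2 - 2*h - 3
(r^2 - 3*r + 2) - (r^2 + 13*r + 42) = -16*r - 40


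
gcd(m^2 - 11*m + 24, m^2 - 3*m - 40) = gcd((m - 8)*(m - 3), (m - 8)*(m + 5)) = m - 8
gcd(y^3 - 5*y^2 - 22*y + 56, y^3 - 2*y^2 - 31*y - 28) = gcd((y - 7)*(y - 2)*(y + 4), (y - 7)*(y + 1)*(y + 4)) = y^2 - 3*y - 28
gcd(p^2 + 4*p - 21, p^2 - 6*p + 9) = p - 3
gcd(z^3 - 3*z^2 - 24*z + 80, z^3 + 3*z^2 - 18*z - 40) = z^2 + z - 20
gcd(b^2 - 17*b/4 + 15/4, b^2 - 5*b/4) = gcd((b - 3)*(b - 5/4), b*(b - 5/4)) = b - 5/4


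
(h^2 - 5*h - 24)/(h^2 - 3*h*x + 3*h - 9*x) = (8 - h)/(-h + 3*x)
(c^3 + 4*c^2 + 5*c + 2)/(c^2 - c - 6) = (c^2 + 2*c + 1)/(c - 3)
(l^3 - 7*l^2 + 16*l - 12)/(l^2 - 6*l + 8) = (l^2 - 5*l + 6)/(l - 4)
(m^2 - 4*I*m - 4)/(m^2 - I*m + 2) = (m - 2*I)/(m + I)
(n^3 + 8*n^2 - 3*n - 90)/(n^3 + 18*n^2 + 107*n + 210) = (n - 3)/(n + 7)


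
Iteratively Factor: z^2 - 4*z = (z)*(z - 4)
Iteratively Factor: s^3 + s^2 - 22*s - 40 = (s + 4)*(s^2 - 3*s - 10) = (s + 2)*(s + 4)*(s - 5)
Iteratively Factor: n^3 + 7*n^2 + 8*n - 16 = (n + 4)*(n^2 + 3*n - 4) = (n - 1)*(n + 4)*(n + 4)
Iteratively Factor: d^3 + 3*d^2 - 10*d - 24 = (d - 3)*(d^2 + 6*d + 8) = (d - 3)*(d + 2)*(d + 4)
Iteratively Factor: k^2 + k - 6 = (k - 2)*(k + 3)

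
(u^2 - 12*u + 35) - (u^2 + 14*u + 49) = -26*u - 14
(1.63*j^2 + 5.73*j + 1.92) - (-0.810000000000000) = 1.63*j^2 + 5.73*j + 2.73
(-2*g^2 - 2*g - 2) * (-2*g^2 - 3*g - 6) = 4*g^4 + 10*g^3 + 22*g^2 + 18*g + 12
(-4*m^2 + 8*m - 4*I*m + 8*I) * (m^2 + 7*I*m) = -4*m^4 + 8*m^3 - 32*I*m^3 + 28*m^2 + 64*I*m^2 - 56*m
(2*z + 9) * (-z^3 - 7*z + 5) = -2*z^4 - 9*z^3 - 14*z^2 - 53*z + 45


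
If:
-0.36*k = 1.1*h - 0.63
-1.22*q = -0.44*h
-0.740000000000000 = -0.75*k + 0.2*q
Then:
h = 0.24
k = 1.01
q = 0.09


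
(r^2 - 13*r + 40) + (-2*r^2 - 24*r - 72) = -r^2 - 37*r - 32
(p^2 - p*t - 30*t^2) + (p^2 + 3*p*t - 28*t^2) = 2*p^2 + 2*p*t - 58*t^2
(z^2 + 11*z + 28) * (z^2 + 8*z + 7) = z^4 + 19*z^3 + 123*z^2 + 301*z + 196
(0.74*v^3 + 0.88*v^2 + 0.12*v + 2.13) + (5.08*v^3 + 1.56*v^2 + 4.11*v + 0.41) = 5.82*v^3 + 2.44*v^2 + 4.23*v + 2.54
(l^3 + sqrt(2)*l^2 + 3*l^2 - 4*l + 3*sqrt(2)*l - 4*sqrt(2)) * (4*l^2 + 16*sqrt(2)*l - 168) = 4*l^5 + 12*l^4 + 20*sqrt(2)*l^4 - 152*l^3 + 60*sqrt(2)*l^3 - 408*l^2 - 248*sqrt(2)*l^2 - 504*sqrt(2)*l + 544*l + 672*sqrt(2)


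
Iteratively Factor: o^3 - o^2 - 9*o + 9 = (o - 3)*(o^2 + 2*o - 3) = (o - 3)*(o + 3)*(o - 1)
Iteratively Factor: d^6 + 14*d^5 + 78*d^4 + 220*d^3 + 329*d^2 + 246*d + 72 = (d + 4)*(d^5 + 10*d^4 + 38*d^3 + 68*d^2 + 57*d + 18) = (d + 3)*(d + 4)*(d^4 + 7*d^3 + 17*d^2 + 17*d + 6) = (d + 3)^2*(d + 4)*(d^3 + 4*d^2 + 5*d + 2) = (d + 1)*(d + 3)^2*(d + 4)*(d^2 + 3*d + 2) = (d + 1)*(d + 2)*(d + 3)^2*(d + 4)*(d + 1)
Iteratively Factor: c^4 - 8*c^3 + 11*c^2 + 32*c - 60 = (c - 2)*(c^3 - 6*c^2 - c + 30) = (c - 2)*(c + 2)*(c^2 - 8*c + 15) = (c - 3)*(c - 2)*(c + 2)*(c - 5)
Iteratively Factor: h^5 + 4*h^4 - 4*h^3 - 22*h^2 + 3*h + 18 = (h + 3)*(h^4 + h^3 - 7*h^2 - h + 6) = (h - 2)*(h + 3)*(h^3 + 3*h^2 - h - 3) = (h - 2)*(h + 1)*(h + 3)*(h^2 + 2*h - 3) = (h - 2)*(h + 1)*(h + 3)^2*(h - 1)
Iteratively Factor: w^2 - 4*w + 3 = (w - 1)*(w - 3)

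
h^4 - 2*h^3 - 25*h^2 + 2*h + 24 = (h - 6)*(h - 1)*(h + 1)*(h + 4)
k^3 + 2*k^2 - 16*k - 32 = (k - 4)*(k + 2)*(k + 4)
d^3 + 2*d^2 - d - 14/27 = (d - 2/3)*(d + 1/3)*(d + 7/3)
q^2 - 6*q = q*(q - 6)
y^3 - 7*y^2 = y^2*(y - 7)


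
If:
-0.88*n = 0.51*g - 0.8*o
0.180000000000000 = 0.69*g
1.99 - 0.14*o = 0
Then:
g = 0.26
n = 12.77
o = 14.21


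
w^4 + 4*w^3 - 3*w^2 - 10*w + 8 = (w - 1)^2*(w + 2)*(w + 4)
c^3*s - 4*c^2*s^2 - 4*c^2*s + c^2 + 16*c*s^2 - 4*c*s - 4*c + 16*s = (c - 4)*(c - 4*s)*(c*s + 1)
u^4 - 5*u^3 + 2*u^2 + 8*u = u*(u - 4)*(u - 2)*(u + 1)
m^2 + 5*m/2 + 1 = (m + 1/2)*(m + 2)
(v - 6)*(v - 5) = v^2 - 11*v + 30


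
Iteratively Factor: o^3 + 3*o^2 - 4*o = (o + 4)*(o^2 - o) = (o - 1)*(o + 4)*(o)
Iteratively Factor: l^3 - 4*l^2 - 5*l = (l - 5)*(l^2 + l) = l*(l - 5)*(l + 1)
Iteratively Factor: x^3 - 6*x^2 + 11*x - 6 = (x - 1)*(x^2 - 5*x + 6) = (x - 2)*(x - 1)*(x - 3)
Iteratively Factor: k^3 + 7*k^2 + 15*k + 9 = (k + 3)*(k^2 + 4*k + 3) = (k + 3)^2*(k + 1)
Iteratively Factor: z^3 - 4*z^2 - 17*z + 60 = (z + 4)*(z^2 - 8*z + 15) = (z - 3)*(z + 4)*(z - 5)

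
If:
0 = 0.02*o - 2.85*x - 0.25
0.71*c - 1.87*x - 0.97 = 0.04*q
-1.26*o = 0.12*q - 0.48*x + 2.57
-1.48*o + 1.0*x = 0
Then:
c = -0.06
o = -0.06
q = -21.14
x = -0.09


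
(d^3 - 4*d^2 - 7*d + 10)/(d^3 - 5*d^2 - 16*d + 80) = (d^2 + d - 2)/(d^2 - 16)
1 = 1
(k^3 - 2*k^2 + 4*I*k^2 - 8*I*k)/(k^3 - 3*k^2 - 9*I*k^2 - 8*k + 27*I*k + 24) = (k^3 + k^2*(-2 + 4*I) - 8*I*k)/(k^3 + k^2*(-3 - 9*I) + k*(-8 + 27*I) + 24)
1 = 1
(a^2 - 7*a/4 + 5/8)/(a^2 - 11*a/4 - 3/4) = (-8*a^2 + 14*a - 5)/(2*(-4*a^2 + 11*a + 3))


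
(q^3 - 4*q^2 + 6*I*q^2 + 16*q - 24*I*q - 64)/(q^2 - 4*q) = q + 6*I + 16/q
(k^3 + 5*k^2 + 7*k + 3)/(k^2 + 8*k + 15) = (k^2 + 2*k + 1)/(k + 5)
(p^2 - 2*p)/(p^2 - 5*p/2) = 2*(p - 2)/(2*p - 5)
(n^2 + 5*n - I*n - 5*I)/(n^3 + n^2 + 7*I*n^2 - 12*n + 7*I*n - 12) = (n^2 + n*(5 - I) - 5*I)/(n^3 + n^2*(1 + 7*I) + n*(-12 + 7*I) - 12)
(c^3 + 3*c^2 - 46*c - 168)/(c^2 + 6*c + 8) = (c^2 - c - 42)/(c + 2)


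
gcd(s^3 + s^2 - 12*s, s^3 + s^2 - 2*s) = s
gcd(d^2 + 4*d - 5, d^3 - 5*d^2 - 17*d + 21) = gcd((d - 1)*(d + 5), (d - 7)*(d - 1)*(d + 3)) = d - 1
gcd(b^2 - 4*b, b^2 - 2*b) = b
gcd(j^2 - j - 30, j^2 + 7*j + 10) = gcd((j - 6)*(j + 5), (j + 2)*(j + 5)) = j + 5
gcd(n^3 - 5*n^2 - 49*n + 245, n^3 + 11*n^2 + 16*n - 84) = n + 7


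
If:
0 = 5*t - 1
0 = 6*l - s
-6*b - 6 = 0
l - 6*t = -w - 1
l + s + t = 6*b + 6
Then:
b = -1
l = -1/35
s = -6/35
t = 1/5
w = 8/35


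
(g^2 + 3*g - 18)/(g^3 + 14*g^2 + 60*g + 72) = (g - 3)/(g^2 + 8*g + 12)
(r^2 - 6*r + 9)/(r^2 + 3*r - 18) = (r - 3)/(r + 6)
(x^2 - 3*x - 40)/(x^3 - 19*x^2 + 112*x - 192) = (x + 5)/(x^2 - 11*x + 24)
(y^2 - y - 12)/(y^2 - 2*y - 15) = (y - 4)/(y - 5)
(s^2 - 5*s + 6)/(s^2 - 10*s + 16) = (s - 3)/(s - 8)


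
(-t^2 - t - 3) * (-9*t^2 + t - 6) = 9*t^4 + 8*t^3 + 32*t^2 + 3*t + 18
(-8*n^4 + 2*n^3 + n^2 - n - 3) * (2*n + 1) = -16*n^5 - 4*n^4 + 4*n^3 - n^2 - 7*n - 3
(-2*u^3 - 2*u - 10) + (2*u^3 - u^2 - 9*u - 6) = -u^2 - 11*u - 16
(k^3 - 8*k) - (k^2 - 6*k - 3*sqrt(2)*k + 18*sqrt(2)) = k^3 - k^2 - 2*k + 3*sqrt(2)*k - 18*sqrt(2)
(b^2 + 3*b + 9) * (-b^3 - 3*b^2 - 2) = -b^5 - 6*b^4 - 18*b^3 - 29*b^2 - 6*b - 18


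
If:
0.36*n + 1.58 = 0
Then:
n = -4.39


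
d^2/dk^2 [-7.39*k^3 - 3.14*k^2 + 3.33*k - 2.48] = -44.34*k - 6.28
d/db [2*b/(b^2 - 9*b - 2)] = 2*(-b^2 - 2)/(b^4 - 18*b^3 + 77*b^2 + 36*b + 4)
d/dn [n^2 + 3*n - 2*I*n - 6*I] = 2*n + 3 - 2*I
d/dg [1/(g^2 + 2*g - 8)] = 2*(-g - 1)/(g^2 + 2*g - 8)^2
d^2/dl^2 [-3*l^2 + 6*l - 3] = -6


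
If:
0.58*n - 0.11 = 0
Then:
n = 0.19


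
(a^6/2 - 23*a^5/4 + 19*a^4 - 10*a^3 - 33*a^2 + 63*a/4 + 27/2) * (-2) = -a^6 + 23*a^5/2 - 38*a^4 + 20*a^3 + 66*a^2 - 63*a/2 - 27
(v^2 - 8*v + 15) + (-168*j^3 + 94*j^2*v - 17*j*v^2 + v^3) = -168*j^3 + 94*j^2*v - 17*j*v^2 + v^3 + v^2 - 8*v + 15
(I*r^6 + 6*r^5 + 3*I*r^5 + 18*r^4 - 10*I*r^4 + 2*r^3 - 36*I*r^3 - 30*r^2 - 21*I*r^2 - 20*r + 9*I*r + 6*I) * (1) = I*r^6 + 6*r^5 + 3*I*r^5 + 18*r^4 - 10*I*r^4 + 2*r^3 - 36*I*r^3 - 30*r^2 - 21*I*r^2 - 20*r + 9*I*r + 6*I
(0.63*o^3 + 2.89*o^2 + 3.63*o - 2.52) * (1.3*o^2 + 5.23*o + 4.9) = 0.819*o^5 + 7.0519*o^4 + 22.9207*o^3 + 29.8699*o^2 + 4.6074*o - 12.348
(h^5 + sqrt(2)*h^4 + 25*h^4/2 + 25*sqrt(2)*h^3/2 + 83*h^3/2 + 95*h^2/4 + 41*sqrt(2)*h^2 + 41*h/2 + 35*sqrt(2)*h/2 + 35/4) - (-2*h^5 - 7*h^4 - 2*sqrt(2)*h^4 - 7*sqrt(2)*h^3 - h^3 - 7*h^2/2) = 3*h^5 + 3*sqrt(2)*h^4 + 39*h^4/2 + 39*sqrt(2)*h^3/2 + 85*h^3/2 + 109*h^2/4 + 41*sqrt(2)*h^2 + 41*h/2 + 35*sqrt(2)*h/2 + 35/4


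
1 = 1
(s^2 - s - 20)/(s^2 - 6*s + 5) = (s + 4)/(s - 1)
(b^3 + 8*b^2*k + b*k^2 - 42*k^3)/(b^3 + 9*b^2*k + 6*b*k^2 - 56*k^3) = (b + 3*k)/(b + 4*k)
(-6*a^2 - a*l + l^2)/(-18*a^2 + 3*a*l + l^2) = (2*a + l)/(6*a + l)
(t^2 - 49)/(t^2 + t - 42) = (t - 7)/(t - 6)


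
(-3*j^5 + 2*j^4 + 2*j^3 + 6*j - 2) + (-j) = -3*j^5 + 2*j^4 + 2*j^3 + 5*j - 2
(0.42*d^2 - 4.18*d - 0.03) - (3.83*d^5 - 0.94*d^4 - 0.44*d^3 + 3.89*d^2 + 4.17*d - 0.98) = -3.83*d^5 + 0.94*d^4 + 0.44*d^3 - 3.47*d^2 - 8.35*d + 0.95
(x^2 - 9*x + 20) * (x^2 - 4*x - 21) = x^4 - 13*x^3 + 35*x^2 + 109*x - 420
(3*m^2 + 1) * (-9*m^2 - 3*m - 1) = -27*m^4 - 9*m^3 - 12*m^2 - 3*m - 1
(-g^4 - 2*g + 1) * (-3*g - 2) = 3*g^5 + 2*g^4 + 6*g^2 + g - 2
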